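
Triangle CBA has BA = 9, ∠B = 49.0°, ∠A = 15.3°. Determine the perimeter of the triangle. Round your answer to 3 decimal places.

The third angle is ∠C = 180° − ∠B − ∠A = 115.70°.
Law of sines: AC = BA·sin B/sin C ≈ 7.5381.
Law of sines: CB = BA·sin A/sin C ≈ 2.6356.
Semiperimeter s = (9+7.5381+2.6356)/2 = 9.5868.
Perimeter = 9 + 7.5381 + 2.6356 = 19.174.

19.174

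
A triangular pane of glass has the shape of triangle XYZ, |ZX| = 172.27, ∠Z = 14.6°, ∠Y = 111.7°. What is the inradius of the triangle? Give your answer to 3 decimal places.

17.612

The third angle is ∠X = 180° − ∠Y − ∠Z = 53.70°.
Law of sines: |YZ| = |ZX|·sin X/sin Y ≈ 149.43.
Law of sines: |XY| = |ZX|·sin Z/sin Y ≈ 46.736.
Area = ½·|ZX|·|YZ|·sin Z ≈ 3244.4.
Semiperimeter s = (149.43+172.27+46.736)/2 = 184.22.
Inradius = area/s = 3244.4/184.22 ≈ 17.612.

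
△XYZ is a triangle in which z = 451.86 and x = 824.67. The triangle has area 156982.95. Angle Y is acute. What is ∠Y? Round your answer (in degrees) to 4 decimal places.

∠Y ≈ 57.4109°

From area = ½·z·x·sin Y, we get sin Y = 2·area/(z·x) ≈ 0.84256.
Taking the acute solution, ∠Y ≈ 57.41°.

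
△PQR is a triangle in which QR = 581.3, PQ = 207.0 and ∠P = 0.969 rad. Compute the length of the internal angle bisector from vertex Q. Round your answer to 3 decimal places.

Law of sines: sin R = PQ·sin P/QR ≈ 0.29354.
Since QR ≥ PQ, only the acute value applies: ∠R ≈ 0.298 rad.
Then ∠Q = π − ∠P − ∠R ≈ 1.875 rad.
Law of sines gives RP = QR·sin Q/sin P ≈ 672.88.
The bisector from Q has length 2·PQ·QR·cos(∠Q/2)/(PQ+QR) ≈ 180.71.

t_Q ≈ 180.712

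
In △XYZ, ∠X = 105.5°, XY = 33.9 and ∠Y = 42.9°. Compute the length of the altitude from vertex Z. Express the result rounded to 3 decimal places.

42.438

The third angle is ∠Z = 180° − ∠X − ∠Y = 31.60°.
Law of sines: YZ = XY·sin X/sin Z ≈ 62.343.
Law of sines: ZX = XY·sin Y/sin Z ≈ 44.04.
Area = ½·XY·YZ·sin Y ≈ 719.33.
The altitude from Z has length 2·area/XY ≈ 42.438.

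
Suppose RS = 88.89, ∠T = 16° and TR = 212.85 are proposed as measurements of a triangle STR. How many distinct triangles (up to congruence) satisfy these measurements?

2

TR·sin T = 212.85·sin(16°) ≈ 58.67.
Since TR sin T < RS < TR (58.67 < 88.89 < 212.85), two triangles exist.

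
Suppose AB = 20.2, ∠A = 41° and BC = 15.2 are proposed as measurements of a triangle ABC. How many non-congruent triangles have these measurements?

2

AB·sin A = 20.2·sin(41°) ≈ 13.25.
Since AB sin A < BC < AB (13.25 < 15.2 < 20.2), two triangles exist.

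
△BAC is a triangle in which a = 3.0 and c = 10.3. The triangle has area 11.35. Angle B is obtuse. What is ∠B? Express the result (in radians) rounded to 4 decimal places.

∠B ≈ 2.3165 rad

From area = ½·a·c·sin B, we get sin B = 2·area/(a·c) ≈ 0.73463.
Taking the obtuse solution, ∠B ≈ 2.316 rad.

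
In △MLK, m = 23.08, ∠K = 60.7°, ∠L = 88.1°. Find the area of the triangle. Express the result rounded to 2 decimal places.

The third angle is ∠M = 180° − ∠L − ∠K = 31.20°.
Law of sines: l = m·sin L/sin M ≈ 44.529.
Law of sines: k = m·sin K/sin M ≈ 38.854.
Area = ½·m·l·sin K ≈ 448.13.

area ≈ 448.13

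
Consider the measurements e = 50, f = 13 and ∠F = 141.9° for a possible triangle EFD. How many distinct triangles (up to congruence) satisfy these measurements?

0

e·sin F = 50·sin(141.9°) ≈ 30.85.
Since ∠F is not acute, a triangle exists only if f > e; here f ≤ e, so there is no triangle.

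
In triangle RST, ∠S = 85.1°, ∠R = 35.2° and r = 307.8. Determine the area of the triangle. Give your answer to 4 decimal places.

area ≈ 70693.3555

The third angle is ∠T = 180° − ∠R − ∠S = 59.70°.
Law of sines: s = r·sin S/sin R ≈ 532.02.
Law of sines: t = r·sin T/sin R ≈ 461.03.
Area = ½·r·s·sin T ≈ 70693.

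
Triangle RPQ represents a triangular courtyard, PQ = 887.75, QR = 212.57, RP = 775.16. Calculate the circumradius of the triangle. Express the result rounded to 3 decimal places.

491.912

By the law of cosines, cos R = (QR² + RP² − PQ²) / (2·QR·RP) ≈ -0.43101, so ∠R ≈ 115.53°.
Circumradius = PQ/(2 sin R) ≈ 491.91.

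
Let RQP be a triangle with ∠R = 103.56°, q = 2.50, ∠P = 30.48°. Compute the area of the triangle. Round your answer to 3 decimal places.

The third angle is ∠Q = 180° − ∠P − ∠R = 45.96°.
Law of sines: r = q·sin R/sin Q ≈ 3.3808.
Law of sines: p = q·sin P/sin Q ≈ 1.764.
Area = ½·q·r·sin P ≈ 2.1436.

2.144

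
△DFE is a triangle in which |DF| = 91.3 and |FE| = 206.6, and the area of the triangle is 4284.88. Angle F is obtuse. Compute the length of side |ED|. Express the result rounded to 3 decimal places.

290.906

From area = ½·|DF|·|FE|·sin F, we get sin F = 2·area/(|DF|·|FE|) ≈ 0.45433.
Taking the obtuse solution, ∠F ≈ 152.98°.
Law of cosines then gives |ED| ≈ 290.91.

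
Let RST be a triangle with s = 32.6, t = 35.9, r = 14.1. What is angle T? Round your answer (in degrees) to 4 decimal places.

By the law of cosines, cos T = (r² + s² − t²) / (2·r·s) ≈ -0.02963, so ∠T ≈ 91.70°.

∠T ≈ 91.6980°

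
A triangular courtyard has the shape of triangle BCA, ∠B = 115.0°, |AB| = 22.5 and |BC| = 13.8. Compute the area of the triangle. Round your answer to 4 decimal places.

area ≈ 140.7043

Area = ½·|AB|·|BC|·sin B ≈ 140.7.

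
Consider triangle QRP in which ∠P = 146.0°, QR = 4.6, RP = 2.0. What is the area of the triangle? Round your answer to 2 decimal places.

Law of sines: sin Q = RP·sin P/QR ≈ 0.24313.
Since QR ≥ RP, only the acute value applies: ∠Q ≈ 14.07°.
Then ∠R = 180° − ∠P − ∠Q ≈ 19.93°.
Law of sines gives PQ = QR·sin R/sin P ≈ 2.8039.
Area = ½·QR·RP·sin R ≈ 1.5679.

1.57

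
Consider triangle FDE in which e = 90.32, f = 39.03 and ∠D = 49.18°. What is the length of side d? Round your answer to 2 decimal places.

By the law of cosines, d² = e² + f² − 2·e·f·cos D = 5072.3, so d ≈ 71.22.

71.22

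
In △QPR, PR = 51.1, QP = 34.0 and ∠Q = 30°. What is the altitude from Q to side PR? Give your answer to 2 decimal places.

Law of sines: sin R = QP·sin Q/PR ≈ 0.33268.
Since PR ≥ QP, only the acute value applies: ∠R ≈ 19.43°.
Then ∠P = 180° − ∠Q − ∠R ≈ 130.57°.
Law of sines gives RQ = PR·sin P/sin Q ≈ 77.634.
Area = ½·PR·QP·sin P ≈ 659.89.
The altitude from Q has length 2·area/PR ≈ 25.827.

h_Q ≈ 25.83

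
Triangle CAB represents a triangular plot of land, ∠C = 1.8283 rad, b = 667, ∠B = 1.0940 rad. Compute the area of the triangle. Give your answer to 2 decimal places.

area ≈ 52669.12

The third angle is ∠A = π − ∠B − ∠C = 0.2193 rad.
Law of sines: c = b·sin C/sin B ≈ 725.98.
Law of sines: a = b·sin A/sin B ≈ 163.31.
Area = ½·b·c·sin A ≈ 52669.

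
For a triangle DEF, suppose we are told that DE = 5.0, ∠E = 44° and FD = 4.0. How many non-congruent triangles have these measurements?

2

DE·sin E = 5.0·sin(44°) ≈ 3.473.
Since DE sin E < FD < DE (3.473 < 4.0 < 5.0), two triangles exist.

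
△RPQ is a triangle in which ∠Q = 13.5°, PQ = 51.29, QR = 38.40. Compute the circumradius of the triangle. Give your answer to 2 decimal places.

By the law of cosines, RP² = PQ² + QR² − 2·PQ·QR·cos Q = 274.99, so RP ≈ 16.583.
Area = ½·PQ·QR·sin Q ≈ 229.89.
Circumradius = RP/(2 sin Q) ≈ 35.518.

35.52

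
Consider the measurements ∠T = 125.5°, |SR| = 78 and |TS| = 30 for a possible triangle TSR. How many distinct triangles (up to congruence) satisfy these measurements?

1

|TS|·sin T = 30·sin(125.5°) ≈ 24.42.
Since ∠T is not acute, a triangle exists only if |SR| > |TS|; here |SR| > |TS|, so there is exactly one triangle.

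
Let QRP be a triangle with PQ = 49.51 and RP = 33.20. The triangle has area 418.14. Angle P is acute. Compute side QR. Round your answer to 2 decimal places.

From area = ½·RP·PQ·sin P, we get sin P = 2·area/(RP·PQ) ≈ 0.50877.
Taking the acute solution, ∠P ≈ 30.58°.
Law of cosines then gives QR ≈ 26.894.

26.89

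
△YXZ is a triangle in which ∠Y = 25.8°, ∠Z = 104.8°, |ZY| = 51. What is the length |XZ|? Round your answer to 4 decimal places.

The third angle is ∠X = 180° − ∠Z − ∠Y = 49.40°.
Law of sines: |XZ| = |ZY|·sin Y/sin X ≈ 29.234.

29.2343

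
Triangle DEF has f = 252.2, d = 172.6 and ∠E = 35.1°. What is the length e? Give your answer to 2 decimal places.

148.89

By the law of cosines, e² = f² + d² − 2·f·d·cos E = 22168, so e ≈ 148.89.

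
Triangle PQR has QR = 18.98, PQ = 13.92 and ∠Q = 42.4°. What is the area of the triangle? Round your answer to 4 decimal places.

Area = ½·PQ·QR·sin Q ≈ 89.076.

area ≈ 89.0759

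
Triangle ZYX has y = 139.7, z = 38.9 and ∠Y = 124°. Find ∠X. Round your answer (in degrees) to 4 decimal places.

42.6530

Law of sines: sin Z = z·sin Y/y ≈ 0.23085.
Since y ≥ z, only the acute value applies: ∠Z ≈ 13.35°.
Then ∠X = 180° − ∠Y − ∠Z ≈ 42.65°.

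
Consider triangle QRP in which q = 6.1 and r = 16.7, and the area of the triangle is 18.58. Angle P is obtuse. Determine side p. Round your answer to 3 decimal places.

From area = ½·q·r·sin P, we get sin P = 2·area/(q·r) ≈ 0.36478.
Taking the obtuse solution, ∠P ≈ 158.61°.
Law of cosines then gives p ≈ 22.49.

22.490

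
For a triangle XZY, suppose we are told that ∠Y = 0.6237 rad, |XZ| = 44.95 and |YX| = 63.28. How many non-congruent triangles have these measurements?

2

|YX|·sin Y = 63.28·sin(0.6237 rad) ≈ 36.96.
Since |YX| sin Y < |XZ| < |YX| (36.96 < 44.95 < 63.28), two triangles exist.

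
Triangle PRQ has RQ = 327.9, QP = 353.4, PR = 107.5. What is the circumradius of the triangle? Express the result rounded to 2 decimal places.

By the law of cosines, cos P = (QP² + PR² − RQ²) / (2·QP·PR) ≈ 0.38075, so ∠P ≈ 67.62°.
Circumradius = RQ/(2 sin P) ≈ 177.3.

177.30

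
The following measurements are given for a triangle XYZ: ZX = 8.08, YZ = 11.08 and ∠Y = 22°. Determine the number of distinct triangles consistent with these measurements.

YZ·sin Y = 11.08·sin(22°) ≈ 4.151.
Since YZ sin Y < ZX < YZ (4.151 < 8.08 < 11.08), two triangles exist.

2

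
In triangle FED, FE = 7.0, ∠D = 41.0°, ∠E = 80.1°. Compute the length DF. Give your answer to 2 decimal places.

The third angle is ∠F = 180° − ∠E − ∠D = 58.90°.
Law of sines: DF = FE·sin E/sin D ≈ 10.511.

10.51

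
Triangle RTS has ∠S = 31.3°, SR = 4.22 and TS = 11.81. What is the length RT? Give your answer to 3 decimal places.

By the law of cosines, RT² = TS² + SR² − 2·TS·SR·cos S = 72.115, so RT ≈ 8.4921.

8.492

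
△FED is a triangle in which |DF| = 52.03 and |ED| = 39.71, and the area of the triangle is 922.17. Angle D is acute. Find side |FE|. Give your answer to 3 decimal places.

From area = ½·|ED|·|DF|·sin D, we get sin D = 2·area/(|ED|·|DF|) ≈ 0.89266.
Taking the acute solution, ∠D ≈ 63.21°.
Law of cosines then gives |FE| ≈ 49.209.

49.209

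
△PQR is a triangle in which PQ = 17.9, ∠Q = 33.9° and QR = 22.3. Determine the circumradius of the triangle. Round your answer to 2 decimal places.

11.16

By the law of cosines, RP² = PQ² + QR² − 2·PQ·QR·cos Q = 155.07, so RP ≈ 12.453.
Area = ½·PQ·QR·sin Q ≈ 111.32.
Circumradius = RP/(2 sin Q) ≈ 11.163.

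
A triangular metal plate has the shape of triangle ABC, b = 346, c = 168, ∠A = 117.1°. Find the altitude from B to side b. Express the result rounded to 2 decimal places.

149.56

By the law of cosines, a² = b² + c² − 2·b·c·cos A = 2.009e+05, so a ≈ 448.22.
Area = ½·b·c·sin A ≈ 25873.
The altitude from B has length 2·area/b ≈ 149.56.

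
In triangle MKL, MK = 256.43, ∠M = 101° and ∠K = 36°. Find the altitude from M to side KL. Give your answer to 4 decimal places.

The third angle is ∠L = 180° − ∠M − ∠K = 43.00°.
Law of sines: KL = MK·sin M/sin L ≈ 369.09.
Law of sines: LM = MK·sin K/sin L ≈ 221.01.
Area = ½·MK·KL·sin K ≈ 27816.
The altitude from M has length 2·area/KL ≈ 150.73.

h_M ≈ 150.7258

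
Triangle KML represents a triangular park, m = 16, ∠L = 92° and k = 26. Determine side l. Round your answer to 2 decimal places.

By the law of cosines, l² = k² + m² − 2·k·m·cos L = 961.04, so l ≈ 31.001.

31.00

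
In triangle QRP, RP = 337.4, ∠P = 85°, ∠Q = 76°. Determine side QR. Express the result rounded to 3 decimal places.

The third angle is ∠R = 180° − ∠P − ∠Q = 19.00°.
Law of sines: QR = RP·sin P/sin Q ≈ 346.41.

346.406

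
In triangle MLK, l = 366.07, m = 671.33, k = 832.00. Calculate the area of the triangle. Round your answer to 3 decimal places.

area ≈ 119900.054

Semiperimeter s = (671.33 + 366.07 + 832)/2 = 934.7.
Heron's formula: area = √(934.7·263.37·568.63·102.7) ≈ 1.199e+05.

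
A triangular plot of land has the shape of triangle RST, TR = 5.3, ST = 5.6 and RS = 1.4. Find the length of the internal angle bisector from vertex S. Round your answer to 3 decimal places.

1.829

By the law of cosines, cos S = (RS² + ST² − TR²) / (2·RS·ST) ≈ 0.33355, so ∠S ≈ 70.52°.
The bisector from S has length 2·RS·ST·cos(∠S/2)/(RS+ST) ≈ 1.8291.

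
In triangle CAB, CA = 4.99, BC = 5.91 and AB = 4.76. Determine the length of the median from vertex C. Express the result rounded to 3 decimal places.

m_C ≈ 4.924

Median from C: ½√(2·BC² + 2·CA² − AB²) ≈ 4.9244.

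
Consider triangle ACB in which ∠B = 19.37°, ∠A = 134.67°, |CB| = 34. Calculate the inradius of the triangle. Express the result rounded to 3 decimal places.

3.334

The third angle is ∠C = 180° − ∠B − ∠A = 25.96°.
Law of sines: |BA| = |CB|·sin C/sin A ≈ 20.928.
Law of sines: |AC| = |CB|·sin B/sin A ≈ 15.857.
Area = ½·|CB|·|BA|·sin B ≈ 118.
Semiperimeter s = (34+20.928+15.857)/2 = 35.392.
Inradius = area/s = 118/35.392 ≈ 3.334.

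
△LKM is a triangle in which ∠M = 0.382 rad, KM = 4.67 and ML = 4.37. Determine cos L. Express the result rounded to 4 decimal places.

cos L ≈ 0.0210

By the law of cosines, LK² = KM² + ML² − 2·KM·ML·cos M = 3.032, so LK ≈ 1.7413.
Law of cosines again: cos L = (ML² + LK² − KM²)/(2·ML·LK) ≈ 0.02102, so ∠L ≈ 1.550 rad.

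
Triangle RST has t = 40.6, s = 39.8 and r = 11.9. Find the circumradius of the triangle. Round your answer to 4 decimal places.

20.3679

By the law of cosines, cos R = (s² + t² − r²) / (2·s·t) ≈ 0.95638, so ∠R ≈ 16.99°.
Circumradius = r/(2 sin R) ≈ 20.368.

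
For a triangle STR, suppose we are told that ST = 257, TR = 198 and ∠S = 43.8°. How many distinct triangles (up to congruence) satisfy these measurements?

ST·sin S = 257·sin(43.8°) ≈ 177.9.
Since ST sin S < TR < ST (177.9 < 198 < 257), two triangles exist.

2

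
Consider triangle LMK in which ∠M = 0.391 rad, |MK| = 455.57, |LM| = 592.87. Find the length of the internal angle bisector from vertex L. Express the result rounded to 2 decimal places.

By the law of cosines, |KL|² = |LM|² + |MK|² − 2·|LM|·|MK|·cos M = 59620, so |KL| ≈ 244.17.
Law of cosines again: cos L = (|KL|² + |LM|² − |MK|²)/(2·|KL|·|LM|) ≈ 0.70312, so ∠L ≈ 0.791 rad.
The bisector from L has length 2·|KL|·|LM|·cos(∠L/2)/(|KL|+|LM|) ≈ 319.19.

319.19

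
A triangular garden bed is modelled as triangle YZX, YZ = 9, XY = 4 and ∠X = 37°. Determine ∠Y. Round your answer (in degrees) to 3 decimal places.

∠Y ≈ 127.486°

Law of sines: sin Z = XY·sin X/YZ ≈ 0.26747.
Since YZ ≥ XY, only the acute value applies: ∠Z ≈ 15.51°.
Then ∠Y = 180° − ∠X − ∠Z ≈ 127.49°.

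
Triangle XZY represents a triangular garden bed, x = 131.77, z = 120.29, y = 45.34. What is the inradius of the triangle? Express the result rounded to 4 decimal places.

18.2846

Semiperimeter s = (131.77 + 120.29 + 45.34)/2 = 148.7.
Heron's formula: area = √(148.7·16.93·28.41·103.36) ≈ 2718.9.
Inradius = area/s = 2718.9/148.7 ≈ 18.285.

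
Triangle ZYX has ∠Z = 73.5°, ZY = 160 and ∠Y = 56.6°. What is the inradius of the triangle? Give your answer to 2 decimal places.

r ≈ 50.06

The third angle is ∠X = 180° − ∠Z − ∠Y = 49.90°.
Law of sines: YX = ZY·sin Z/sin X ≈ 200.56.
Law of sines: XZ = ZY·sin Y/sin X ≈ 174.63.
Area = ½·ZY·YX·sin Y ≈ 13395.
Semiperimeter s = (200.56+174.63+160)/2 = 267.59.
Inradius = area/s = 13395/267.59 ≈ 50.057.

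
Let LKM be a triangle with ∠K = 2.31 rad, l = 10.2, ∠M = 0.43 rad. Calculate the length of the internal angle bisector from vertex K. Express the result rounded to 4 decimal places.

t_K ≈ 4.2525

The third angle is ∠L = π − ∠K − ∠M = 0.402 rad.
Law of sines: k = l·sin K/sin L ≈ 19.284.
Law of sines: m = l·sin M/sin L ≈ 10.878.
The bisector from K has length 2·m·l·cos(∠K/2)/(m+l) ≈ 4.2525.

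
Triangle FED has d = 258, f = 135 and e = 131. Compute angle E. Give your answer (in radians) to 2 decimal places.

0.24

By the law of cosines, cos E = (d² + f² − e²) / (2·d·f) ≈ 0.97083, so ∠E ≈ 0.2421 rad.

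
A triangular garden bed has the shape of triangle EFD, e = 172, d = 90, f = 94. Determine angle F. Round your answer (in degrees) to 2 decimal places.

By the law of cosines, cos F = (d² + e² − f²) / (2·d·e) ≈ 0.93178, so ∠F ≈ 21.29°.

∠F ≈ 21.29°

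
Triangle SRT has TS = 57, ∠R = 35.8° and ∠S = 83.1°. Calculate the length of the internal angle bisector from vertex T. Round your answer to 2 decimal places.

t_T ≈ 61.78

The third angle is ∠T = 180° − ∠S − ∠R = 61.10°.
Law of sines: RT = TS·sin S/sin R ≈ 96.737.
Law of sines: SR = TS·sin T/sin R ≈ 85.308.
The bisector from T has length 2·RT·TS·cos(∠T/2)/(RT+TS) ≈ 61.776.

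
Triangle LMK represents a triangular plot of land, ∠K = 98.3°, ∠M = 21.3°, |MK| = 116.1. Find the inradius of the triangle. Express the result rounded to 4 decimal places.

The third angle is ∠L = 180° − ∠M − ∠K = 60.40°.
Law of sines: |KL| = |MK|·sin M/sin L ≈ 48.503.
Law of sines: |LM| = |MK|·sin K/sin L ≈ 132.13.
Area = ½·|MK|·|KL|·sin K ≈ 2786.1.
Semiperimeter s = (116.1+48.503+132.13)/2 = 148.37.
Inradius = area/s = 2786.1/148.37 ≈ 18.779.

r ≈ 18.7789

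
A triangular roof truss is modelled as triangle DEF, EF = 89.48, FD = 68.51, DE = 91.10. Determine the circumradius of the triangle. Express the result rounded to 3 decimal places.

By the law of cosines, cos D = (FD² + DE² − EF²) / (2·FD·DE) ≈ 0.39945, so ∠D ≈ 66.46°.
Circumradius = EF/(2 sin D) ≈ 48.803.

48.803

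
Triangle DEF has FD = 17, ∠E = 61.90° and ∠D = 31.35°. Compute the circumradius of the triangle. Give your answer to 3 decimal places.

9.636

The third angle is ∠F = 180° − ∠D − ∠E = 86.75°.
Law of sines: EF = FD·sin D/sin E ≈ 10.026.
Law of sines: DE = FD·sin F/sin E ≈ 19.241.
Circumradius = FD/(2 sin E) ≈ 9.6358.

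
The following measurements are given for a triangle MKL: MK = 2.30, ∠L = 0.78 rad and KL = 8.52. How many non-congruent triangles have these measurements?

0

KL·sin L = 8.52·sin(0.78 rad) ≈ 5.992.
Since MK = 2.30 < 5.992 = KL sin L, no triangle exists.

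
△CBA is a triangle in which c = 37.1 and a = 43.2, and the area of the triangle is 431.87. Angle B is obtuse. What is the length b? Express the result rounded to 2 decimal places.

From area = ½·a·c·sin B, we get sin B = 2·area/(a·c) ≈ 0.53892.
Taking the obtuse solution, ∠B ≈ 147.39°.
Law of cosines then gives b ≈ 77.089.

77.09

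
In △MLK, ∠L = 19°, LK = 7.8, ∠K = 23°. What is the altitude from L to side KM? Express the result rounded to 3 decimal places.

h_L ≈ 3.048

The third angle is ∠M = 180° − ∠L − ∠K = 138.00°.
Law of sines: KM = LK·sin L/sin M ≈ 3.7951.
Law of sines: ML = LK·sin K/sin M ≈ 4.5547.
Area = ½·LK·KM·sin K ≈ 5.7832.
The altitude from L has length 2·area/KM ≈ 3.0477.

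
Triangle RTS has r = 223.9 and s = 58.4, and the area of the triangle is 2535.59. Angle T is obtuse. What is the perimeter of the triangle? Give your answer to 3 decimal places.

560.951

From area = ½·s·r·sin T, we get sin T = 2·area/(s·r) ≈ 0.38783.
Taking the obtuse solution, ∠T ≈ 157.18°.
Law of cosines then gives t ≈ 278.65.
Perimeter = 223.9 + 278.65 + 58.4 = 560.95.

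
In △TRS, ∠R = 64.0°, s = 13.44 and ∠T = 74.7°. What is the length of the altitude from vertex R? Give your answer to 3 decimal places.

The third angle is ∠S = 180° − ∠T − ∠R = 41.30°.
Law of sines: t = s·sin T/sin S ≈ 19.642.
Law of sines: r = s·sin R/sin S ≈ 18.303.
Area = ½·s·t·sin R ≈ 118.63.
The altitude from R has length 2·area/r ≈ 12.964.

h_R ≈ 12.964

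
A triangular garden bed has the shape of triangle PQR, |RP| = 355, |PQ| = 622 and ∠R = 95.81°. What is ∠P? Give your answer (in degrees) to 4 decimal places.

∠P ≈ 49.5925°

Law of sines: sin Q = |RP|·sin R/|PQ| ≈ 0.56781.
Since |PQ| ≥ |RP|, only the acute value applies: ∠Q ≈ 34.60°.
Then ∠P = 180° − ∠R − ∠Q ≈ 49.59°.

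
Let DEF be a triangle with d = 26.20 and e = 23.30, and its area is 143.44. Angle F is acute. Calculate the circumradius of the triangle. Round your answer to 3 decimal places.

13.101

From area = ½·d·e·sin F, we get sin F = 2·area/(d·e) ≈ 0.46994.
Taking the acute solution, ∠F ≈ 0.489 rad.
Law of cosines then gives f ≈ 12.314.
Circumradius = f/(2 sin F) ≈ 13.101.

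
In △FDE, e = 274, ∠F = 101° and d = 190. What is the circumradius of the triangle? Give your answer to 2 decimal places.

By the law of cosines, f² = d² + e² − 2·d·e·cos F = 1.3104e+05, so f ≈ 362.
Area = ½·d·e·sin F ≈ 25552.
Circumradius = f/(2 sin F) ≈ 184.39.

R ≈ 184.39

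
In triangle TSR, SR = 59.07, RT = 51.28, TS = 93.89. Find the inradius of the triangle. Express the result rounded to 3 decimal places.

13.281

Semiperimeter s = (59.07 + 51.28 + 93.89)/2 = 102.12.
Heron's formula: area = √(102.12·43.05·50.84·8.23) ≈ 1356.3.
Inradius = area/s = 1356.3/102.12 ≈ 13.281.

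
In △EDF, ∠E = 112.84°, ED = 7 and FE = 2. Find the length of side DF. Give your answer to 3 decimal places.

By the law of cosines, DF² = FE² + ED² − 2·FE·ED·cos E = 63.868, so DF ≈ 7.9918.

7.992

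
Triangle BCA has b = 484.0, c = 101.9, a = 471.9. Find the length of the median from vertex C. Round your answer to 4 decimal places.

Median from C: ½√(2·a² + 2·b² − c²) ≈ 475.27.

m_C ≈ 475.2651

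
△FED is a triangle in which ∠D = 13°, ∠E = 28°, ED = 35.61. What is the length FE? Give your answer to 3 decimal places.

12.210

The third angle is ∠F = 180° − ∠E − ∠D = 139.00°.
Law of sines: FE = ED·sin D/sin F ≈ 12.21.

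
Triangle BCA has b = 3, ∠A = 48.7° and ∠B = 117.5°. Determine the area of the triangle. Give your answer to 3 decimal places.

0.909

The third angle is ∠C = 180° − ∠A − ∠B = 13.80°.
Law of sines: c = b·sin C/sin B ≈ 0.80675.
Law of sines: a = b·sin A/sin B ≈ 2.5409.
Area = ½·b·c·sin A ≈ 0.90913.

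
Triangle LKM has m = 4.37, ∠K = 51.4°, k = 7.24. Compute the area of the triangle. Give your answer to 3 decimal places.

Law of sines: sin M = m·sin K/k ≈ 0.47172.
Since k ≥ m, only the acute value applies: ∠M ≈ 28.15°.
Then ∠L = 180° − ∠K − ∠M ≈ 100.45°.
Law of sines gives l = k·sin L/sin K ≈ 9.1102.
Area = ½·k·m·sin L ≈ 15.557.

15.557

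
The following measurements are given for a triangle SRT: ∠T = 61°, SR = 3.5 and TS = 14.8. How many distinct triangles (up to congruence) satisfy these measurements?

0

TS·sin T = 14.8·sin(61°) ≈ 12.94.
Since SR = 3.5 < 12.94 = TS sin T, no triangle exists.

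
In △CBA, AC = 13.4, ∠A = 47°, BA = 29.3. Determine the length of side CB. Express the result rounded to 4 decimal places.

22.4169

By the law of cosines, CB² = BA² + AC² − 2·BA·AC·cos A = 502.52, so CB ≈ 22.417.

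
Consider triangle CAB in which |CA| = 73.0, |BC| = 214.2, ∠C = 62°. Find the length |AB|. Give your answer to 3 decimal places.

By the law of cosines, |AB|² = |BC|² + |CA|² − 2·|BC|·|CA|·cos C = 36529, so |AB| ≈ 191.12.

191.125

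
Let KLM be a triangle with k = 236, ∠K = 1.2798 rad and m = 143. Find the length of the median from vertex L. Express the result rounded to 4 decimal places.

m_L ≈ 156.4510

Law of sines: sin M = m·sin K/k ≈ 0.58046.
Since k ≥ m, only the acute value applies: ∠M ≈ 0.6193 rad.
Then ∠L = π − ∠K − ∠M ≈ 1.2425 rad.
Law of sines gives l = k·sin L/sin K ≈ 233.2.
Median from L: ½√(2·m² + 2·k² − l²) ≈ 156.45.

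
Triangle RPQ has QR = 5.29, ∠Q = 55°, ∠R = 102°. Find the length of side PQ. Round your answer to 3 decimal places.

13.243

The third angle is ∠P = 180° − ∠Q − ∠R = 23.00°.
Law of sines: PQ = QR·sin R/sin P ≈ 13.243.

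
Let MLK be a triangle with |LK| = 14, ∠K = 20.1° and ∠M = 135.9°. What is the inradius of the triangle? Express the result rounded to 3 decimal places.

The third angle is ∠L = 180° − ∠K − ∠M = 24.00°.
Law of sines: |KM| = |LK|·sin L/sin M ≈ 8.1825.
Law of sines: |ML| = |LK|·sin K/sin M ≈ 6.9136.
Area = ½·|LK|·|KM|·sin K ≈ 19.684.
Semiperimeter s = (14+8.1825+6.9136)/2 = 14.548.
Inradius = area/s = 19.684/14.548 ≈ 1.353.

r ≈ 1.353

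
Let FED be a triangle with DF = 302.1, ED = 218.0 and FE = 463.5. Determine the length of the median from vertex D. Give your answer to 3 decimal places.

m_D ≈ 125.244

Median from D: ½√(2·ED² + 2·DF² − FE²) ≈ 125.24.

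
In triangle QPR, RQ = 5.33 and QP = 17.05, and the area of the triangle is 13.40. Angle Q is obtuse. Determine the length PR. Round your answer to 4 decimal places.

From area = ½·RQ·QP·sin Q, we get sin Q = 2·area/(RQ·QP) ≈ 0.29491.
Taking the obtuse solution, ∠Q ≈ 162.85°.
Law of cosines then gives PR ≈ 22.199.

22.1987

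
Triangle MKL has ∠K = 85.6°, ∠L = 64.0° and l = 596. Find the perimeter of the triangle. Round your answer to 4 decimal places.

The third angle is ∠M = 180° − ∠K − ∠L = 30.40°.
Law of sines: m = l·sin M/sin L ≈ 335.56.
Law of sines: k = l·sin K/sin L ≈ 661.16.
Semiperimeter s = (335.56+661.16+596)/2 = 796.36.
Perimeter = 335.56 + 661.16 + 596 = 1592.7.

perimeter ≈ 1592.7128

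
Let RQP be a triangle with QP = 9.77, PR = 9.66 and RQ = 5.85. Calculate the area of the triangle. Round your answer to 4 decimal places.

area ≈ 27.0930

Semiperimeter s = (9.77 + 9.66 + 5.85)/2 = 12.64.
Heron's formula: area = √(12.64·2.87·2.98·6.79) ≈ 27.093.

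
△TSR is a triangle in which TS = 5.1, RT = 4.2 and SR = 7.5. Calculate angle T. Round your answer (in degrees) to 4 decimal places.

By the law of cosines, cos T = (RT² + TS² − SR²) / (2·RT·TS) ≈ -0.29412, so ∠T ≈ 107.10°.

107.1046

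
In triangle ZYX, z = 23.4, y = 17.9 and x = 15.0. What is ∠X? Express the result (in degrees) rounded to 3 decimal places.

By the law of cosines, cos X = (z² + y² − x²) / (2·z·y) ≈ 0.76752, so ∠X ≈ 39.87°.

∠X ≈ 39.868°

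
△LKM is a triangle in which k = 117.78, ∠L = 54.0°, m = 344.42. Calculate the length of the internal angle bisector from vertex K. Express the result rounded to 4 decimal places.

By the law of cosines, l² = k² + m² − 2·k·m·cos L = 84809, so l ≈ 291.22.
Law of cosines again: cos K = (m² + l² − k²)/(2·m·l) ≈ 0.94496, so ∠K ≈ 19.10°.
The bisector from K has length 2·m·l·cos(∠K/2)/(m+l) ≈ 311.22.

t_K ≈ 311.2208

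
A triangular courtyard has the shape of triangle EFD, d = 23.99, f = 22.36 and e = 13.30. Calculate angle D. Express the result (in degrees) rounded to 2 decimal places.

∠D ≈ 80.19°

By the law of cosines, cos D = (e² + f² − d²) / (2·e·f) ≈ 0.17038, so ∠D ≈ 80.19°.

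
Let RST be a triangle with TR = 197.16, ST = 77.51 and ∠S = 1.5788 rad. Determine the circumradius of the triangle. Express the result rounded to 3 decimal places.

98.583

Law of sines: sin R = ST·sin S/TR ≈ 0.39312.
Since TR ≥ ST, only the acute value applies: ∠R ≈ 0.4040 rad.
Then ∠T = π − ∠S − ∠R ≈ 1.1588 rad.
Law of sines gives RS = TR·sin T/sin S ≈ 180.67.
Circumradius = TR/(2 sin S) ≈ 98.583.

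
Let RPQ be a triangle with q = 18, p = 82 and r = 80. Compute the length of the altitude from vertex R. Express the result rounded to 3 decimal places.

h_R ≈ 18.000

Semiperimeter s = (80 + 82 + 18)/2 = 90.
Heron's formula: area = √(90·10·8·72) ≈ 720.
The altitude from R has length 2·area/r ≈ 18.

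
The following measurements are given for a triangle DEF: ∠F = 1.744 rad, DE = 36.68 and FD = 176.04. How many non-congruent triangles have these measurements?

FD·sin F = 176.04·sin(1.744 rad) ≈ 173.4.
Since ∠F is not acute, a triangle exists only if DE > FD; here DE ≤ FD, so there is no triangle.

0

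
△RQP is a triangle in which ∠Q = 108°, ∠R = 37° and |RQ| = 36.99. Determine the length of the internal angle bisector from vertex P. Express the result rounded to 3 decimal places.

The third angle is ∠P = 180° − ∠R − ∠Q = 35.00°.
Law of sines: |QP| = |RQ|·sin R/sin P ≈ 38.811.
Law of sines: |PR| = |RQ|·sin Q/sin P ≈ 61.334.
The bisector from P has length 2·|QP|·|PR|·cos(∠P/2)/(|QP|+|PR|) ≈ 45.339.

t_P ≈ 45.339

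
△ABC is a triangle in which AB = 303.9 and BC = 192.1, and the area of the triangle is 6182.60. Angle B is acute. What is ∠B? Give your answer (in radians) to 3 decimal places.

0.213

From area = ½·AB·BC·sin B, we get sin B = 2·area/(AB·BC) ≈ 0.21181.
Taking the acute solution, ∠B ≈ 0.213 rad.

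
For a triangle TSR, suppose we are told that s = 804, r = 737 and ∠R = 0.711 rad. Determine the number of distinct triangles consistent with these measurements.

2

s·sin R = 804·sin(0.711 rad) ≈ 524.7.
Since s sin R < r < s (524.7 < 737 < 804), two triangles exist.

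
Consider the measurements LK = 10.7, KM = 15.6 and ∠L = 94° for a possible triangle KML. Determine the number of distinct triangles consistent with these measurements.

LK·sin L = 10.7·sin(94°) ≈ 10.67.
Since ∠L is not acute, a triangle exists only if KM > LK; here KM > LK, so there is exactly one triangle.

1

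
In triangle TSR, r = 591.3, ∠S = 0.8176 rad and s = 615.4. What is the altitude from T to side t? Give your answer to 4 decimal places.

h_T ≈ 431.3571

Law of sines: sin R = r·sin S/s ≈ 0.70094.
Since s ≥ r, only the acute value applies: ∠R ≈ 0.7767 rad.
Then ∠T = π − ∠S − ∠R ≈ 1.5473 rad.
Law of sines gives t = s·sin T/sin S ≈ 843.35.
Area = ½·s·r·sin T ≈ 1.8189e+05.
The altitude from T has length 2·area/t ≈ 431.36.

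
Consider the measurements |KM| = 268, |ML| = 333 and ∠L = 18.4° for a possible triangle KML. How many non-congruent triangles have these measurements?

|ML|·sin L = 333·sin(18.4°) ≈ 105.1.
Since |ML| sin L < |KM| < |ML| (105.1 < 268 < 333), two triangles exist.

2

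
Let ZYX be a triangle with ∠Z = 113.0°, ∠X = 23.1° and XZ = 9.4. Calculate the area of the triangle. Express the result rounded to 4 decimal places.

area ≈ 23.0105

The third angle is ∠Y = 180° − ∠X − ∠Z = 43.90°.
Law of sines: YX = XZ·sin Z/sin Y ≈ 12.479.
Law of sines: ZY = XZ·sin X/sin Y ≈ 5.3187.
Area = ½·XZ·YX·sin X ≈ 23.011.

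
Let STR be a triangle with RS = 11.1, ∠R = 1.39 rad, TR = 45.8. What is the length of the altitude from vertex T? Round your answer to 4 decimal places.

45.0535

By the law of cosines, ST² = TR² + RS² − 2·TR·RS·cos R = 2038, so ST ≈ 45.144.
Area = ½·TR·RS·sin R ≈ 250.05.
The altitude from T has length 2·area/RS ≈ 45.053.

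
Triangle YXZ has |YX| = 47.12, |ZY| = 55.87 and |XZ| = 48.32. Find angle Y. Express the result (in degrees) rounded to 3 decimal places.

By the law of cosines, cos Y = (|ZY|² + |YX|² − |XZ|²) / (2·|ZY|·|YX|) ≈ 0.57110, so ∠Y ≈ 55.17°.

∠Y ≈ 55.173°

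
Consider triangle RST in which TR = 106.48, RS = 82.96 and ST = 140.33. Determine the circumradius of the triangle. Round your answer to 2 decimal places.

By the law of cosines, cos R = (TR² + RS² − ST²) / (2·TR·RS) ≈ -0.08333, so ∠R ≈ 94.78°.
Circumradius = ST/(2 sin R) ≈ 70.41.

70.41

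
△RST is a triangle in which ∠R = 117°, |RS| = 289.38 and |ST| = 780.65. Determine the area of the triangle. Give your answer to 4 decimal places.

78056.2914

Law of sines: sin T = |RS|·sin R/|ST| ≈ 0.33029.
Since |ST| ≥ |RS|, only the acute value applies: ∠T ≈ 19.29°.
Then ∠S = 180° − ∠R − ∠T ≈ 43.71°.
Law of sines gives |TR| = |ST|·sin S/sin R ≈ 605.46.
Area = ½·|ST|·|RS|·sin S ≈ 78056.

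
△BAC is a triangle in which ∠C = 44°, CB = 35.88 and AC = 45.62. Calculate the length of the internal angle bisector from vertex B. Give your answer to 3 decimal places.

t_B ≈ 24.978

By the law of cosines, BA² = AC² + CB² − 2·AC·CB·cos C = 1013.7, so BA ≈ 31.838.
Law of cosines again: cos B = (CB² + BA² − AC²)/(2·CB·BA) ≈ 0.09623, so ∠B ≈ 84.48°.
The bisector from B has length 2·CB·BA·cos(∠B/2)/(CB+BA) ≈ 24.978.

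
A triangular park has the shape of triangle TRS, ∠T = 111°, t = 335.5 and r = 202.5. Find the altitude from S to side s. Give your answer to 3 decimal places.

Law of sines: sin R = r·sin T/t ≈ 0.56349.
Since t ≥ r, only the acute value applies: ∠R ≈ 34.30°.
Then ∠S = 180° − ∠T − ∠R ≈ 34.70°.
Law of sines gives s = t·sin S/sin T ≈ 204.6.
Area = ½·t·r·sin S ≈ 19339.
The altitude from S has length 2·area/s ≈ 189.05.

189.050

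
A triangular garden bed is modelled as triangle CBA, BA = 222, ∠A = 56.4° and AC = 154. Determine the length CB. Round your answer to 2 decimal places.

By the law of cosines, CB² = BA² + AC² − 2·BA·AC·cos A = 35161, so CB ≈ 187.51.

187.51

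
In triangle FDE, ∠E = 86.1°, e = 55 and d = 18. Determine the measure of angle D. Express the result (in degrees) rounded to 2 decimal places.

Law of sines: sin D = d·sin E/e ≈ 0.32651.
Since e ≥ d, only the acute value applies: ∠D ≈ 19.06°.
Then ∠F = 180° − ∠E − ∠D ≈ 74.84°.

∠D ≈ 19.06°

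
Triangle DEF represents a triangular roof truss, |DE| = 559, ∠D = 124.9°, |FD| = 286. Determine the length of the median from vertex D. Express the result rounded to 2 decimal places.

By the law of cosines, |EF|² = |FD|² + |DE|² − 2·|FD|·|DE|·cos D = 5.7722e+05, so |EF| ≈ 759.75.
Median from D: ½√(2·|FD|² + 2·|DE|² − |EF|²) ≈ 229.86.

229.86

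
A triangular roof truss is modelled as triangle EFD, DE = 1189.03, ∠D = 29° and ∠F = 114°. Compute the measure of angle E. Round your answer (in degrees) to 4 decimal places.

∠E ≈ 37.0000°

The third angle is ∠E = 180° − ∠F − ∠D = 37.00°.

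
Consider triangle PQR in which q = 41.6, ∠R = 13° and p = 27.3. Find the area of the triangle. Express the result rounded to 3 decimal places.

Area = ½·p·q·sin R ≈ 127.74.

127.736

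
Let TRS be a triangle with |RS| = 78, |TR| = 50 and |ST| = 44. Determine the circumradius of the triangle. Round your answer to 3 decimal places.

By the law of cosines, cos T = (|ST|² + |TR|² − |RS|²) / (2·|ST|·|TR|) ≈ -0.37455, so ∠T ≈ 112.00°.
Circumradius = |RS|/(2 sin T) ≈ 42.062.

42.062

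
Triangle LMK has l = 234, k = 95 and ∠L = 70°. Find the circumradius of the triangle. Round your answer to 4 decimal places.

Law of sines: sin K = k·sin L/l ≈ 0.38150.
Since l ≥ k, only the acute value applies: ∠K ≈ 22.43°.
Then ∠M = 180° − ∠L − ∠K ≈ 87.57°.
Law of sines gives m = l·sin M/sin L ≈ 248.79.
Circumradius = l/(2 sin L) ≈ 124.51.

R ≈ 124.5088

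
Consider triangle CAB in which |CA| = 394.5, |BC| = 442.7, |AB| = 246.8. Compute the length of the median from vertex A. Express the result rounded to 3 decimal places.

Median from A: ½√(2·|CA|² + 2·|AB|² − |BC|²) ≈ 243.46.

243.463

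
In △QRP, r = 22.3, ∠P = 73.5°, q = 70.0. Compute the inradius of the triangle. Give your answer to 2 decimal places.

9.39

By the law of cosines, p² = q² + r² − 2·q·r·cos P = 4510.6, so p ≈ 67.161.
Area = ½·q·r·sin P ≈ 748.36.
Semiperimeter s = (70+22.3+67.161)/2 = 79.73.
Inradius = area/s = 748.36/79.73 ≈ 9.3861.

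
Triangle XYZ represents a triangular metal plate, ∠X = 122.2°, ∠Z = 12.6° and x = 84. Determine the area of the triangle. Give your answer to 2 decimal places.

The third angle is ∠Y = 180° − ∠Z − ∠X = 45.20°.
Law of sines: y = x·sin Y/sin X ≈ 70.438.
Law of sines: z = x·sin Z/sin X ≈ 21.655.
Area = ½·x·y·sin Z ≈ 645.35.

645.35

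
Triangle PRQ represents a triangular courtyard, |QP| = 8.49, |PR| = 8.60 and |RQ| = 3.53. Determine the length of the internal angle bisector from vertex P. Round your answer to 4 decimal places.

By the law of cosines, cos P = (|QP|² + |PR|² − |RQ|²) / (2·|QP|·|PR|) ≈ 0.91475, so ∠P ≈ 23.83°.
The bisector from P has length 2·|QP|·|PR|·cos(∠P/2)/(|QP|+|PR|) ≈ 8.3606.

t_P ≈ 8.3606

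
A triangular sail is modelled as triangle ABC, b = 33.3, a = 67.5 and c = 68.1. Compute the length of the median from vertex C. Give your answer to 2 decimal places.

m_C ≈ 40.90

Median from C: ½√(2·a² + 2·b² − c²) ≈ 40.904.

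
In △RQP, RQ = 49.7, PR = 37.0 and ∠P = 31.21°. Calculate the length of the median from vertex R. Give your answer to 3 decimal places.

20.446

Law of sines: sin Q = PR·sin P/RQ ≈ 0.38577.
Since RQ ≥ PR, only the acute value applies: ∠Q ≈ 22.69°.
Then ∠R = 180° − ∠P − ∠Q ≈ 126.10°.
Law of sines gives QP = RQ·sin R/sin P ≈ 77.498.
Median from R: ½√(2·PR² + 2·RQ² − QP²) ≈ 20.446.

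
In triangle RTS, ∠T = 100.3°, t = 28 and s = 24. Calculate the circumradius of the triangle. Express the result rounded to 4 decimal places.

14.2293

Law of sines: sin S = s·sin T/t ≈ 0.84333.
Since t ≥ s, only the acute value applies: ∠S ≈ 57.49°.
Then ∠R = 180° − ∠T − ∠S ≈ 22.21°.
Law of sines gives r = t·sin R/sin T ≈ 10.756.
Circumradius = t/(2 sin T) ≈ 14.229.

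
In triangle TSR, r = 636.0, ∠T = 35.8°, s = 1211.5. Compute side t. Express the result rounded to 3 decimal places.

788.896

By the law of cosines, t² = s² + r² − 2·s·r·cos T = 6.2236e+05, so t ≈ 788.9.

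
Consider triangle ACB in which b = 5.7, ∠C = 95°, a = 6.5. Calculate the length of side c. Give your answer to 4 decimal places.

9.0110

By the law of cosines, c² = b² + a² − 2·b·a·cos C = 81.198, so c ≈ 9.011.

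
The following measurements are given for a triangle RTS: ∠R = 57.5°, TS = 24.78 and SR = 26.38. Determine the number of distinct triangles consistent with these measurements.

SR·sin R = 26.38·sin(57.5°) ≈ 22.25.
Since SR sin R < TS < SR (22.25 < 24.78 < 26.38), two triangles exist.

2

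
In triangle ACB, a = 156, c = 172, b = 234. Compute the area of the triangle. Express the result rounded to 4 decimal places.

13414.3720

Semiperimeter s = (156 + 172 + 234)/2 = 281.
Heron's formula: area = √(281·125·109·47) ≈ 13414.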